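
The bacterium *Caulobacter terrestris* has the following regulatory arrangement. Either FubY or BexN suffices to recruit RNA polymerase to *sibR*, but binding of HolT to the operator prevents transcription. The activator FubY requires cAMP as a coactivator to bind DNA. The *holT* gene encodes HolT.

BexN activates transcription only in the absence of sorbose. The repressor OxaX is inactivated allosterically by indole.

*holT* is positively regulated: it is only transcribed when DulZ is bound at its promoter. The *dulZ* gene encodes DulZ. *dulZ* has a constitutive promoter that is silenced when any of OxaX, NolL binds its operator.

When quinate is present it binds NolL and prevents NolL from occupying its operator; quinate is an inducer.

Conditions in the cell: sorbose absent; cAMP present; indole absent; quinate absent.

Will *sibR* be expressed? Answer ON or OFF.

Indole is absent, so OxaX is active.
Quinate is absent, so NolL is active.
With repressor OxaX bound, *dulZ* is not transcribed.
So DulZ is not produced.
Required activator DulZ is absent, so *holT* is not transcribed.
So HolT is not produced.
cAMP is present, so FubY is active.
Sorbose is absent, so BexN is active.
Activator FubY is present, so *sibR* is transcribed.

ON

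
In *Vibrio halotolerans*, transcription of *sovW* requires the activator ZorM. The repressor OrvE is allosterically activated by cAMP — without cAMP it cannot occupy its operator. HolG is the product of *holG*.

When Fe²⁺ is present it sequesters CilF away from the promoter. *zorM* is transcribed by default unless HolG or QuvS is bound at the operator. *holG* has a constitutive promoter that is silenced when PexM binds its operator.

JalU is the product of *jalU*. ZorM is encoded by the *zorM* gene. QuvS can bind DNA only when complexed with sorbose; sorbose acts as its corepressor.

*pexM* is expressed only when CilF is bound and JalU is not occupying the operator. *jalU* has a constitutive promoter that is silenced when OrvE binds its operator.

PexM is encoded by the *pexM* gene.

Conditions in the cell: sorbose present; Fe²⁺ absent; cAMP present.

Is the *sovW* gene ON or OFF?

OFF

cAMP is present, so OrvE is active.
With repressor OrvE bound, *jalU* is not transcribed.
So JalU is not produced.
Fe²⁺ is absent, so CilF is active.
No repressor is bound and CilF is active, so *pexM* is transcribed.
So PexM is produced and active.
With repressor PexM bound, *holG* is not transcribed.
So HolG is not produced.
Sorbose is present, so QuvS is active.
With repressor QuvS bound, *zorM* is not transcribed.
So ZorM is not produced.
Required activator ZorM is absent, so *sovW* is not transcribed.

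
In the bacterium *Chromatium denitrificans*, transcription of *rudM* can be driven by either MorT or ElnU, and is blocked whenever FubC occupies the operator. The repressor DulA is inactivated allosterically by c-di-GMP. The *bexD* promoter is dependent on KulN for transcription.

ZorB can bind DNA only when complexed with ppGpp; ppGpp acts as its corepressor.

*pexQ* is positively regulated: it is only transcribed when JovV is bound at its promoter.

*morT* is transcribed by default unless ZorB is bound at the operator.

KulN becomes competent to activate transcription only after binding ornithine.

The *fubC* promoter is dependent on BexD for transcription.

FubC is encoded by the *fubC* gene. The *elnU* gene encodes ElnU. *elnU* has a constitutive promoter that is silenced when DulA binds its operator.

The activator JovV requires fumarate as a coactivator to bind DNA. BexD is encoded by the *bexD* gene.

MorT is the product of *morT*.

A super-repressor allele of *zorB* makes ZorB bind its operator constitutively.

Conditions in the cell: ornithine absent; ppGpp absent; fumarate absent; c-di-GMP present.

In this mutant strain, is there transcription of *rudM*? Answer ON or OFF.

ON

ZorB is constitutively active in this strain.
With repressor ZorB bound, *morT* is not transcribed.
So MorT is not produced.
Ornithine is absent, so KulN is inactive.
Required activator KulN is absent, so *bexD* is not transcribed.
So BexD is not produced.
Required activator BexD is absent, so *fubC* is not transcribed.
So FubC is not produced.
c-di-GMP is present, so DulA is inactive.
With no repressor bound, *elnU* is transcribed.
So ElnU is produced and active.
Activator ElnU is present, so *rudM* is transcribed.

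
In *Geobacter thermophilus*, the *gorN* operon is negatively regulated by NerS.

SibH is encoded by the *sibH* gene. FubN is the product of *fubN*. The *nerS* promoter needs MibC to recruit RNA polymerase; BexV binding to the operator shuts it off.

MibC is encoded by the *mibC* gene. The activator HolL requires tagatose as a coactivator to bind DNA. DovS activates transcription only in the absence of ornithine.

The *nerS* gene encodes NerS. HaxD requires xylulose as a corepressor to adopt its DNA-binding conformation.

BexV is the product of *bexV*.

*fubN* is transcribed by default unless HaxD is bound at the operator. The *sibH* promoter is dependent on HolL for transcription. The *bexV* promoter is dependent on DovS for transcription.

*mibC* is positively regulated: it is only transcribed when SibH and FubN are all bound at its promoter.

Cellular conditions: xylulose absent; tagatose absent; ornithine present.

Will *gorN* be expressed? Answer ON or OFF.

ON

Tagatose is absent, so HolL is inactive.
Required activator HolL is absent, so *sibH* is not transcribed.
So SibH is not produced.
Xylulose is absent, so HaxD is inactive.
With no repressor bound, *fubN* is transcribed.
So FubN is produced and active.
Required activator SibH is absent, so *mibC* is not transcribed.
So MibC is not produced.
Ornithine is present, so DovS is inactive.
Required activator DovS is absent, so *bexV* is not transcribed.
So BexV is not produced.
Required activator MibC is absent, so *nerS* is not transcribed.
So NerS is not produced.
With no repressor bound, *gorN* is transcribed.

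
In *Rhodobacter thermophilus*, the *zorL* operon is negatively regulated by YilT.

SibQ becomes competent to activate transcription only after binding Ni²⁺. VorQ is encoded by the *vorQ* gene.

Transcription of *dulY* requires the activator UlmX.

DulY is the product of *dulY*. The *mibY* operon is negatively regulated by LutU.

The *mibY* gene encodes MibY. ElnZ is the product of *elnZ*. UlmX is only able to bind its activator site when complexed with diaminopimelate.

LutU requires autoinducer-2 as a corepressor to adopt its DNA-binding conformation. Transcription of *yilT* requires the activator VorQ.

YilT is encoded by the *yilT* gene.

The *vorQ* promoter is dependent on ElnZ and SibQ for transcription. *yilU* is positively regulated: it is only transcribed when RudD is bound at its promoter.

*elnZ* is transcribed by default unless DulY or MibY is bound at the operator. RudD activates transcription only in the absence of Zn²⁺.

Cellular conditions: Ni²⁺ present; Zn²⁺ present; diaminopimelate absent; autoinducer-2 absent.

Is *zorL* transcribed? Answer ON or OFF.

ON

Diaminopimelate is absent, so UlmX is inactive.
Required activator UlmX is absent, so *dulY* is not transcribed.
So DulY is not produced.
Autoinducer-2 is absent, so LutU is inactive.
With no repressor bound, *mibY* is transcribed.
So MibY is produced and active.
With repressor MibY bound, *elnZ* is not transcribed.
So ElnZ is not produced.
Ni²⁺ is present, so SibQ is active.
Required activator ElnZ is absent, so *vorQ* is not transcribed.
So VorQ is not produced.
Required activator VorQ is absent, so *yilT* is not transcribed.
So YilT is not produced.
With no repressor bound, *zorL* is transcribed.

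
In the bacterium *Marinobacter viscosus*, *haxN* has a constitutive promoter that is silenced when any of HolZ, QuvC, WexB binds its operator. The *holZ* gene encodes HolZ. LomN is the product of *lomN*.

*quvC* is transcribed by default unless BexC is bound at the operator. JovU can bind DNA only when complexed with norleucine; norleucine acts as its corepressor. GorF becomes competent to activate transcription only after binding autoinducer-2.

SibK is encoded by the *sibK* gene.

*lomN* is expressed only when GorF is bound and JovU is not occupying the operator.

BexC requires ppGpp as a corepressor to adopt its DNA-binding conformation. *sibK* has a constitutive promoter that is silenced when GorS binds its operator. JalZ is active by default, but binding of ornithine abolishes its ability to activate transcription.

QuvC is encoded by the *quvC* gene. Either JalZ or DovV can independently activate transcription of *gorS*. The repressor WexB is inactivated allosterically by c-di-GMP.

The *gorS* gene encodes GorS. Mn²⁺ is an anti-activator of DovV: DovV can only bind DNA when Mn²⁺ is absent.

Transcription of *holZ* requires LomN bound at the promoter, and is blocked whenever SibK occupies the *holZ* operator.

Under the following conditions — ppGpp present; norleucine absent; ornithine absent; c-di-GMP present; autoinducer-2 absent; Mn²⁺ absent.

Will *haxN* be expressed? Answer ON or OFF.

ON

Norleucine is absent, so JovU is inactive.
Autoinducer-2 is absent, so GorF is inactive.
Required activator GorF is absent, so *lomN* is not transcribed.
So LomN is not produced.
Ornithine is absent, so JalZ is active.
Mn²⁺ is absent, so DovV is active.
Activator JalZ is present, so *gorS* is transcribed.
So GorS is produced and active.
With repressor GorS bound, *sibK* is not transcribed.
So SibK is not produced.
Required activator LomN is absent, so *holZ* is not transcribed.
So HolZ is not produced.
ppGpp is present, so BexC is active.
With repressor BexC bound, *quvC* is not transcribed.
So QuvC is not produced.
c-di-GMP is present, so WexB is inactive.
With no repressor bound, *haxN* is transcribed.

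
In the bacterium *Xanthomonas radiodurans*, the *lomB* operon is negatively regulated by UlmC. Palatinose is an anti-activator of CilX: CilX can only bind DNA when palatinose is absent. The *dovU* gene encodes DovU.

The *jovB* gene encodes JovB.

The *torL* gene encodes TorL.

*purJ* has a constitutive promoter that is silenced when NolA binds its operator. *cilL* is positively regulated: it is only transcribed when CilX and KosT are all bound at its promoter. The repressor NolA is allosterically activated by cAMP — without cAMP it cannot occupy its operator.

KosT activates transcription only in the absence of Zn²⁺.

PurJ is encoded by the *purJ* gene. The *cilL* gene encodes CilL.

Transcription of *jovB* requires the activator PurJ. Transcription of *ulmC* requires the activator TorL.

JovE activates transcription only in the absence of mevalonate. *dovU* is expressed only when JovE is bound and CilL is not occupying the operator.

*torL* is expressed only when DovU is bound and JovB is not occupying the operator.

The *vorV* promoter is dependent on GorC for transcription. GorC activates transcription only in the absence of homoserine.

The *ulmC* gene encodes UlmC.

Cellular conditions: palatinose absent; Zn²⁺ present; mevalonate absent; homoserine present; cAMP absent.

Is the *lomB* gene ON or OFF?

ON

cAMP is absent, so NolA is inactive.
With no repressor bound, *purJ* is transcribed.
So PurJ is produced and active.
No repressor is bound and PurJ is active, so *jovB* is transcribed.
So JovB is produced and active.
Mevalonate is absent, so JovE is active.
Palatinose is absent, so CilX is active.
Zn²⁺ is present, so KosT is inactive.
Required activator KosT is absent, so *cilL* is not transcribed.
So CilL is not produced.
No repressor is bound and JovE is active, so *dovU* is transcribed.
So DovU is produced and active.
With repressor JovB bound, *torL* is not transcribed.
So TorL is not produced.
Required activator TorL is absent, so *ulmC* is not transcribed.
So UlmC is not produced.
With no repressor bound, *lomB* is transcribed.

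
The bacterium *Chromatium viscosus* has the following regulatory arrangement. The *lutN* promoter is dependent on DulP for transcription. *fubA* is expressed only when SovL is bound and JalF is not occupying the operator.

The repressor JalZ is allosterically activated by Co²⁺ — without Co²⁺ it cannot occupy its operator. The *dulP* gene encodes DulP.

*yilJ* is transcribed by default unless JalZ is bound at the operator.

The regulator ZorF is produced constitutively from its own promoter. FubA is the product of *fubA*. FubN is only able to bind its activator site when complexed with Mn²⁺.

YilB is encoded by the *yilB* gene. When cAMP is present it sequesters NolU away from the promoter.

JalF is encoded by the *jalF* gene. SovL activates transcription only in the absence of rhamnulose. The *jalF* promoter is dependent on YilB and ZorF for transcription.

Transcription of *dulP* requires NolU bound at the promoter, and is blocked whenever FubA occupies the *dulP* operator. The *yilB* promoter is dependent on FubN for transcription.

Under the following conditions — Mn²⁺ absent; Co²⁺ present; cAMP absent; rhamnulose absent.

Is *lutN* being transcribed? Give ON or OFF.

Mn²⁺ is absent, so FubN is inactive.
Required activator FubN is absent, so *yilB* is not transcribed.
So YilB is not produced.
ZorF is produced constitutively and is active.
Required activator YilB is absent, so *jalF* is not transcribed.
So JalF is not produced.
Rhamnulose is absent, so SovL is active.
No repressor is bound and SovL is active, so *fubA* is transcribed.
So FubA is produced and active.
cAMP is absent, so NolU is active.
With repressor FubA bound, *dulP* is not transcribed.
So DulP is not produced.
Required activator DulP is absent, so *lutN* is not transcribed.

OFF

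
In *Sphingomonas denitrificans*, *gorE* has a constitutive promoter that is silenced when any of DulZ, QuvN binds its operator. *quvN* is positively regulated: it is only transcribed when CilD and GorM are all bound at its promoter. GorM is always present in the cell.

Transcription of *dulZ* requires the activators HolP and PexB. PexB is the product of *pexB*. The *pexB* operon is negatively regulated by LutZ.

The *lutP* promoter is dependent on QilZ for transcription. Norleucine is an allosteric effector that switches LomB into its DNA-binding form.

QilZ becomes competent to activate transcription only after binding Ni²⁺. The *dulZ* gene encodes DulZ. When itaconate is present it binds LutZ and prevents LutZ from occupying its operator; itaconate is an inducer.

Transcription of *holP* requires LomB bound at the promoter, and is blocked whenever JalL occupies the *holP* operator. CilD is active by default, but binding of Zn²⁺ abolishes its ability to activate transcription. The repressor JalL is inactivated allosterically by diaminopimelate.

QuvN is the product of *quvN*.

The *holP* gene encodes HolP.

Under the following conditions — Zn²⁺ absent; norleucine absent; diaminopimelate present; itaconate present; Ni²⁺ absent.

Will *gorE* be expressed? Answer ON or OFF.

Diaminopimelate is present, so JalL is inactive.
Norleucine is absent, so LomB is inactive.
Required activator LomB is absent, so *holP* is not transcribed.
So HolP is not produced.
Itaconate is present, so LutZ is inactive.
With no repressor bound, *pexB* is transcribed.
So PexB is produced and active.
Required activator HolP is absent, so *dulZ* is not transcribed.
So DulZ is not produced.
Zn²⁺ is absent, so CilD is active.
GorM is produced constitutively and is active.
No repressor is bound and CilD and GorM are active, so *quvN* is transcribed.
So QuvN is produced and active.
With repressor QuvN bound, *gorE* is not transcribed.

OFF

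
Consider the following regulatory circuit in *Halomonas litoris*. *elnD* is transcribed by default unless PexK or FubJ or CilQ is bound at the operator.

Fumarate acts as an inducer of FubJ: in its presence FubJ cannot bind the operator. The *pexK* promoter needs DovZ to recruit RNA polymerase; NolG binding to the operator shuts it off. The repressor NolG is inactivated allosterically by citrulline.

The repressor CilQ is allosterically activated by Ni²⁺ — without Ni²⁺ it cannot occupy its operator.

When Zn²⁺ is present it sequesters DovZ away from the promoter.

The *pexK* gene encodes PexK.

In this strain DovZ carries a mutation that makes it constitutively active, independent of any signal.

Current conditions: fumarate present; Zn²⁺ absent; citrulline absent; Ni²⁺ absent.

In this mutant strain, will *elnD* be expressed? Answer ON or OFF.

Citrulline is absent, so NolG is active.
DovZ is constitutively active in this strain.
With repressor NolG bound, *pexK* is not transcribed.
So PexK is not produced.
Fumarate is present, so FubJ is inactive.
Ni²⁺ is absent, so CilQ is inactive.
With no repressor bound, *elnD* is transcribed.

ON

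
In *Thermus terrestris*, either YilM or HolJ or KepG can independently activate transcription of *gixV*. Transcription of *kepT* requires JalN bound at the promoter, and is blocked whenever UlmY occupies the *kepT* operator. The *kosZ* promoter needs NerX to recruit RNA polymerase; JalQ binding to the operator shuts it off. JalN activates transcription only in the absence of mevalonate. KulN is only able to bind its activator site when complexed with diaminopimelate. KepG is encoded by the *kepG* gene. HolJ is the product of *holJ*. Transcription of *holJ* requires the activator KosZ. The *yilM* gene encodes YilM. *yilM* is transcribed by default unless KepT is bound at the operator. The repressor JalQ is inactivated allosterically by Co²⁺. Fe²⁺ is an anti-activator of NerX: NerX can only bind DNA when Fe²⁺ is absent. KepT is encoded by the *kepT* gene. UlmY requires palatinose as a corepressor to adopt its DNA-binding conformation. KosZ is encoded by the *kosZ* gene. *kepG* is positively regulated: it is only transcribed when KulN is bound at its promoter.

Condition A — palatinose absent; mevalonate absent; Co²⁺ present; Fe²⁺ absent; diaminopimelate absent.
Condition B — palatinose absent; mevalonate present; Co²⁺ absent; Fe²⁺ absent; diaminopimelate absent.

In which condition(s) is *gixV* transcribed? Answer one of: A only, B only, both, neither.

Condition A:
Palatinose is absent, so UlmY is inactive.
Mevalonate is absent, so JalN is active.
No repressor is bound and JalN is active, so *kepT* is transcribed.
So KepT is produced and active.
With repressor KepT bound, *yilM* is not transcribed.
So YilM is not produced.
Co²⁺ is present, so JalQ is inactive.
Fe²⁺ is absent, so NerX is active.
No repressor is bound and NerX is active, so *kosZ* is transcribed.
So KosZ is produced and active.
No repressor is bound and KosZ is active, so *holJ* is transcribed.
So HolJ is produced and active.
Diaminopimelate is absent, so KulN is inactive.
Required activator KulN is absent, so *kepG* is not transcribed.
So KepG is not produced.
Activator HolJ is present, so *gixV* is transcribed.
→ *gixV* is ON in A.
Condition B:
Palatinose is absent, so UlmY is inactive.
Mevalonate is present, so JalN is inactive.
Required activator JalN is absent, so *kepT* is not transcribed.
So KepT is not produced.
With no repressor bound, *yilM* is transcribed.
So YilM is produced and active.
Co²⁺ is absent, so JalQ is active.
Fe²⁺ is absent, so NerX is active.
With repressor JalQ bound, *kosZ* is not transcribed.
So KosZ is not produced.
Required activator KosZ is absent, so *holJ* is not transcribed.
So HolJ is not produced.
Diaminopimelate is absent, so KulN is inactive.
Required activator KulN is absent, so *kepG* is not transcribed.
So KepG is not produced.
Activator YilM is present, so *gixV* is transcribed.
→ *gixV* is ON in B.

both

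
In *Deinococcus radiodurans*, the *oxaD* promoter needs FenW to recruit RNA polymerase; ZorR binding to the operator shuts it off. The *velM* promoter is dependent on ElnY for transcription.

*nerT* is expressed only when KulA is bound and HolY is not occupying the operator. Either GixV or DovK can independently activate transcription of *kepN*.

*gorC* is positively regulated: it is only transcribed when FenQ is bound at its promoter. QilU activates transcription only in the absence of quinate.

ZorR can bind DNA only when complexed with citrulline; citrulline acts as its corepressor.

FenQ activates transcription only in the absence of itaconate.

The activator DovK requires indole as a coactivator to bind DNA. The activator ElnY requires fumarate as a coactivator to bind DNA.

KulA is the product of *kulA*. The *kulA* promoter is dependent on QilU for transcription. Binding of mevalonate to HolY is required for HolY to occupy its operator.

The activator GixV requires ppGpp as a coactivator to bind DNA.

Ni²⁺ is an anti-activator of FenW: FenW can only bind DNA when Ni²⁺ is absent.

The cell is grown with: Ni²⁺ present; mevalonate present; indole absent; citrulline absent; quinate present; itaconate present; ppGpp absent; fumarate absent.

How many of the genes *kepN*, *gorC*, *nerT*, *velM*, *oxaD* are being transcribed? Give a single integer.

0

ppGpp is absent, so GixV is inactive.
Indole is absent, so DovK is inactive.
No activator is available at the *kepN* promoter, so *kepN* is not transcribed.
→ *kepN* is OFF.
Itaconate is present, so FenQ is inactive.
Required activator FenQ is absent, so *gorC* is not transcribed.
→ *gorC* is OFF.
Mevalonate is present, so HolY is active.
Quinate is present, so QilU is inactive.
Required activator QilU is absent, so *kulA* is not transcribed.
So KulA is not produced.
With repressor HolY bound, *nerT* is not transcribed.
→ *nerT* is OFF.
Fumarate is absent, so ElnY is inactive.
Required activator ElnY is absent, so *velM* is not transcribed.
→ *velM* is OFF.
Citrulline is absent, so ZorR is inactive.
Ni²⁺ is present, so FenW is inactive.
Required activator FenW is absent, so *oxaD* is not transcribed.
→ *oxaD* is OFF.
0 of the 5 genes are transcribed.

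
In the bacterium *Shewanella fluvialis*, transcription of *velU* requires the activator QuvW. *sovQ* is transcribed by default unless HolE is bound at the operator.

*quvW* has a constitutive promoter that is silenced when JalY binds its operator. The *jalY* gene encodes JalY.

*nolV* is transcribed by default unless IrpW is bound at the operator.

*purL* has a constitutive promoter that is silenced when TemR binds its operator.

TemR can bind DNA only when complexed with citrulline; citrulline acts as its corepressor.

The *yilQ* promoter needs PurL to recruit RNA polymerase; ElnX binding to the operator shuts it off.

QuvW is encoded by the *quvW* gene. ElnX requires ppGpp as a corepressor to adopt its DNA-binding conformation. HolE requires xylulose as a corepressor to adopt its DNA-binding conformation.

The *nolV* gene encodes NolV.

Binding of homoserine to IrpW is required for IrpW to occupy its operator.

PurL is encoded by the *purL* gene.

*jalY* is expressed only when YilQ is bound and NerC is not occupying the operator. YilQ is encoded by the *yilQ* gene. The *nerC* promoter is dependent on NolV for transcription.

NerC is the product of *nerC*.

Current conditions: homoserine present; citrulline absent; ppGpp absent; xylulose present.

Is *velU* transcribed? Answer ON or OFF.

Citrulline is absent, so TemR is inactive.
With no repressor bound, *purL* is transcribed.
So PurL is produced and active.
ppGpp is absent, so ElnX is inactive.
No repressor is bound and PurL is active, so *yilQ* is transcribed.
So YilQ is produced and active.
Homoserine is present, so IrpW is active.
With repressor IrpW bound, *nolV* is not transcribed.
So NolV is not produced.
Required activator NolV is absent, so *nerC* is not transcribed.
So NerC is not produced.
No repressor is bound and YilQ is active, so *jalY* is transcribed.
So JalY is produced and active.
With repressor JalY bound, *quvW* is not transcribed.
So QuvW is not produced.
Required activator QuvW is absent, so *velU* is not transcribed.

OFF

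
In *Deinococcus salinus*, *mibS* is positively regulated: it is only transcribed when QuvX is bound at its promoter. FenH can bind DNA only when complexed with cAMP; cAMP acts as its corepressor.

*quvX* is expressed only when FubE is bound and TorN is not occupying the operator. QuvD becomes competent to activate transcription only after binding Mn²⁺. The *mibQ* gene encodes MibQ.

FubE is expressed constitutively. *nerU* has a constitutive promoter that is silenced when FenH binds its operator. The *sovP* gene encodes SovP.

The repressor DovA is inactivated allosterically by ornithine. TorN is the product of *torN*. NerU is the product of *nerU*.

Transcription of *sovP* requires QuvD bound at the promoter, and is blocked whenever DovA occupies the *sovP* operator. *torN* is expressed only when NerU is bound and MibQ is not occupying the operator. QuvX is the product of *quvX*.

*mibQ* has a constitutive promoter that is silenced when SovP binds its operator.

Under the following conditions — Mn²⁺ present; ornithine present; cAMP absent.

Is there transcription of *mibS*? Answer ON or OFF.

OFF

Ornithine is present, so DovA is inactive.
Mn²⁺ is present, so QuvD is active.
No repressor is bound and QuvD is active, so *sovP* is transcribed.
So SovP is produced and active.
With repressor SovP bound, *mibQ* is not transcribed.
So MibQ is not produced.
cAMP is absent, so FenH is inactive.
With no repressor bound, *nerU* is transcribed.
So NerU is produced and active.
No repressor is bound and NerU is active, so *torN* is transcribed.
So TorN is produced and active.
FubE is produced constitutively and is active.
With repressor TorN bound, *quvX* is not transcribed.
So QuvX is not produced.
Required activator QuvX is absent, so *mibS* is not transcribed.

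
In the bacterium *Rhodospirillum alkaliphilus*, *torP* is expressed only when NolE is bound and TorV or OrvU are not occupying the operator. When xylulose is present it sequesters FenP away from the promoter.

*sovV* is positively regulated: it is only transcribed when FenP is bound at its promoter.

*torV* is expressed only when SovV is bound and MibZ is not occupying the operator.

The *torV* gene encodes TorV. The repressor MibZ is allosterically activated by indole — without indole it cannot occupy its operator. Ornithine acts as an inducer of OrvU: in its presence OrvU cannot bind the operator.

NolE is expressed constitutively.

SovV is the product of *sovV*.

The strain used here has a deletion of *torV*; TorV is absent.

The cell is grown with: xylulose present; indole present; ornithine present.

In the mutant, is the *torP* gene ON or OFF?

NolE is produced constitutively and is active.
TorV is non-functional in this strain, so it has no effect.
Ornithine is present, so OrvU is inactive.
No repressor is bound and NolE is active, so *torP* is transcribed.

ON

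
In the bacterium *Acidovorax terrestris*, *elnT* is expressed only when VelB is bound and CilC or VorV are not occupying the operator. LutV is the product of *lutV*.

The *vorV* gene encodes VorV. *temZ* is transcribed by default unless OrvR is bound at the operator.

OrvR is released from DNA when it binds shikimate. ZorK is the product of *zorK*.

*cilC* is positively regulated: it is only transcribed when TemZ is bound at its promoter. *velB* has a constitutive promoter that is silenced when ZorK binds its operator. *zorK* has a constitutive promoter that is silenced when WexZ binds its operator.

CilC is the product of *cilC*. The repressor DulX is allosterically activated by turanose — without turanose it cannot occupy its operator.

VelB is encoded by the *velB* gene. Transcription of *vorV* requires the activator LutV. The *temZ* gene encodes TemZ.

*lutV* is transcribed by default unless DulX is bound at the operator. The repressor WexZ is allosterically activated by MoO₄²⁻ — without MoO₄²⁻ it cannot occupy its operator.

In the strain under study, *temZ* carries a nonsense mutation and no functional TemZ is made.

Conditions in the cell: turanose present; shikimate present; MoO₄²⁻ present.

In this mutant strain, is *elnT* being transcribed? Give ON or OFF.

MoO₄²⁻ is present, so WexZ is active.
With repressor WexZ bound, *zorK* is not transcribed.
So ZorK is not produced.
With no repressor bound, *velB* is transcribed.
So VelB is produced and active.
TemZ is non-functional in this strain, so it has no effect.
Required activator TemZ is absent, so *cilC* is not transcribed.
So CilC is not produced.
Turanose is present, so DulX is active.
With repressor DulX bound, *lutV* is not transcribed.
So LutV is not produced.
Required activator LutV is absent, so *vorV* is not transcribed.
So VorV is not produced.
No repressor is bound and VelB is active, so *elnT* is transcribed.

ON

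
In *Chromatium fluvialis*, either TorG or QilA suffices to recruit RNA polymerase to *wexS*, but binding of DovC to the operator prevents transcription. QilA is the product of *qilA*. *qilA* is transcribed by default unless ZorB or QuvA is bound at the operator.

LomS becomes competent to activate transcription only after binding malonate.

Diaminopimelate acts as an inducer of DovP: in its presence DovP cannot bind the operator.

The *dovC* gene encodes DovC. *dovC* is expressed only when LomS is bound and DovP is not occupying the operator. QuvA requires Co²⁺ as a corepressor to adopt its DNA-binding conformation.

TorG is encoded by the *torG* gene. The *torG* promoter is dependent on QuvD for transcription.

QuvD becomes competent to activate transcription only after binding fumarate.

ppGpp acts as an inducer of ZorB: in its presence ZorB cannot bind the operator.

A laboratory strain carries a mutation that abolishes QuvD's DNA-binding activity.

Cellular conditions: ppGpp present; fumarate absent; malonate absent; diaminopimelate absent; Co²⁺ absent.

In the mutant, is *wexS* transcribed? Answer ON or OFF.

Diaminopimelate is absent, so DovP is active.
Malonate is absent, so LomS is inactive.
With repressor DovP bound, *dovC* is not transcribed.
So DovC is not produced.
QuvD is non-functional in this strain, so it has no effect.
Required activator QuvD is absent, so *torG* is not transcribed.
So TorG is not produced.
ppGpp is present, so ZorB is inactive.
Co²⁺ is absent, so QuvA is inactive.
With no repressor bound, *qilA* is transcribed.
So QilA is produced and active.
Activator QilA is present, so *wexS* is transcribed.

ON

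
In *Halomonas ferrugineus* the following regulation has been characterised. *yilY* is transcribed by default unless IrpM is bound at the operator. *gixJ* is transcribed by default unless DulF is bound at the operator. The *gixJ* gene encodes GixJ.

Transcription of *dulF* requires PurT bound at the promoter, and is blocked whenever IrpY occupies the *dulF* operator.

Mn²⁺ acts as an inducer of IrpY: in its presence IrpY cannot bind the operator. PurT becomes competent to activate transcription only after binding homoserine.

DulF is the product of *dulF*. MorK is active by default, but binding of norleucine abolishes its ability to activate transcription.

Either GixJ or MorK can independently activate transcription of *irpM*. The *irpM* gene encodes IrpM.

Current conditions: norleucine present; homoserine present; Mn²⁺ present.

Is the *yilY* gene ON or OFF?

Mn²⁺ is present, so IrpY is inactive.
Homoserine is present, so PurT is active.
No repressor is bound and PurT is active, so *dulF* is transcribed.
So DulF is produced and active.
With repressor DulF bound, *gixJ* is not transcribed.
So GixJ is not produced.
Norleucine is present, so MorK is inactive.
No activator is available at the *irpM* promoter, so *irpM* is not transcribed.
So IrpM is not produced.
With no repressor bound, *yilY* is transcribed.

ON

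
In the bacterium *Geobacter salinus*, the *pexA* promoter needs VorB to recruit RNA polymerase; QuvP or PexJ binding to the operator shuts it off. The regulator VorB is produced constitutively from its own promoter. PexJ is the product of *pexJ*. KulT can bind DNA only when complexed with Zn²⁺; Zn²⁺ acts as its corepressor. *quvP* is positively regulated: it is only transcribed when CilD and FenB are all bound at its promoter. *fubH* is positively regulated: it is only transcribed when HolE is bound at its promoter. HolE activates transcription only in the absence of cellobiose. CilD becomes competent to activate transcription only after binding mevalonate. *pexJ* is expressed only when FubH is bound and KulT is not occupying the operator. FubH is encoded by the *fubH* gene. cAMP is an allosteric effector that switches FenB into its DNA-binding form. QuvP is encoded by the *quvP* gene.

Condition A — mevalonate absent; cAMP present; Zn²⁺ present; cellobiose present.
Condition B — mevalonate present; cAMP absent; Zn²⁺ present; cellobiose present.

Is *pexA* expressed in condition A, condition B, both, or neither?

both

Condition A:
VorB is produced constitutively and is active.
Mevalonate is absent, so CilD is inactive.
cAMP is present, so FenB is active.
Required activator CilD is absent, so *quvP* is not transcribed.
So QuvP is not produced.
Zn²⁺ is present, so KulT is active.
Cellobiose is present, so HolE is inactive.
Required activator HolE is absent, so *fubH* is not transcribed.
So FubH is not produced.
With repressor KulT bound, *pexJ* is not transcribed.
So PexJ is not produced.
No repressor is bound and VorB is active, so *pexA* is transcribed.
→ *pexA* is ON in A.
Condition B:
VorB is produced constitutively and is active.
Mevalonate is present, so CilD is active.
cAMP is absent, so FenB is inactive.
Required activator FenB is absent, so *quvP* is not transcribed.
So QuvP is not produced.
Zn²⁺ is present, so KulT is active.
Cellobiose is present, so HolE is inactive.
Required activator HolE is absent, so *fubH* is not transcribed.
So FubH is not produced.
With repressor KulT bound, *pexJ* is not transcribed.
So PexJ is not produced.
No repressor is bound and VorB is active, so *pexA* is transcribed.
→ *pexA* is ON in B.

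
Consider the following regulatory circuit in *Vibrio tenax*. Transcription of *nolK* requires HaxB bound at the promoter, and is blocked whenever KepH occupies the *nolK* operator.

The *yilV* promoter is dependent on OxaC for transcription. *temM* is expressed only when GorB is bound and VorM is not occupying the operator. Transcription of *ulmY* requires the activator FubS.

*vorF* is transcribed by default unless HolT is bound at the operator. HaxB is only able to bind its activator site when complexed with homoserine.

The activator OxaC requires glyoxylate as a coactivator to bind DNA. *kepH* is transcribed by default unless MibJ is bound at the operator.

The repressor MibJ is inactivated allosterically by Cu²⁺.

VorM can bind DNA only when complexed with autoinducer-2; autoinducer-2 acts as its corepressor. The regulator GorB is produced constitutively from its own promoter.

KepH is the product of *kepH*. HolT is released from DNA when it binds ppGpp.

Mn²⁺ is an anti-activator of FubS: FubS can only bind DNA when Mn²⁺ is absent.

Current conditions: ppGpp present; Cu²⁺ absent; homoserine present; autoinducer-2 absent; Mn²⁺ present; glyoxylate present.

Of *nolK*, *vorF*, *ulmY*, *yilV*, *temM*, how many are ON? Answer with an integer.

Homoserine is present, so HaxB is active.
Cu²⁺ is absent, so MibJ is active.
With repressor MibJ bound, *kepH* is not transcribed.
So KepH is not produced.
No repressor is bound and HaxB is active, so *nolK* is transcribed.
→ *nolK* is ON.
ppGpp is present, so HolT is inactive.
With no repressor bound, *vorF* is transcribed.
→ *vorF* is ON.
Mn²⁺ is present, so FubS is inactive.
Required activator FubS is absent, so *ulmY* is not transcribed.
→ *ulmY* is OFF.
Glyoxylate is present, so OxaC is active.
No repressor is bound and OxaC is active, so *yilV* is transcribed.
→ *yilV* is ON.
Autoinducer-2 is absent, so VorM is inactive.
GorB is produced constitutively and is active.
No repressor is bound and GorB is active, so *temM* is transcribed.
→ *temM* is ON.
4 of the 5 genes are transcribed.

4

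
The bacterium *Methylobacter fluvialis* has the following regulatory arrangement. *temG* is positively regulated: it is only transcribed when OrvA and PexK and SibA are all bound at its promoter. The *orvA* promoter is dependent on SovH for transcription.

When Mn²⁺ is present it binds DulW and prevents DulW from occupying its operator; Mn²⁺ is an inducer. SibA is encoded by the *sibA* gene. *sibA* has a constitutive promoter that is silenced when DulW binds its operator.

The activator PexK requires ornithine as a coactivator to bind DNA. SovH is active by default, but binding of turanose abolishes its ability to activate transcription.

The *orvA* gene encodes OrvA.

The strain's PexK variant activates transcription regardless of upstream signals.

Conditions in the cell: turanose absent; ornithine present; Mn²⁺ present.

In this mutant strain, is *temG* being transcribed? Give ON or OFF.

ON

Turanose is absent, so SovH is active.
No repressor is bound and SovH is active, so *orvA* is transcribed.
So OrvA is produced and active.
PexK is constitutively active in this strain.
Mn²⁺ is present, so DulW is inactive.
With no repressor bound, *sibA* is transcribed.
So SibA is produced and active.
No repressor is bound and OrvA and PexK and SibA are active, so *temG* is transcribed.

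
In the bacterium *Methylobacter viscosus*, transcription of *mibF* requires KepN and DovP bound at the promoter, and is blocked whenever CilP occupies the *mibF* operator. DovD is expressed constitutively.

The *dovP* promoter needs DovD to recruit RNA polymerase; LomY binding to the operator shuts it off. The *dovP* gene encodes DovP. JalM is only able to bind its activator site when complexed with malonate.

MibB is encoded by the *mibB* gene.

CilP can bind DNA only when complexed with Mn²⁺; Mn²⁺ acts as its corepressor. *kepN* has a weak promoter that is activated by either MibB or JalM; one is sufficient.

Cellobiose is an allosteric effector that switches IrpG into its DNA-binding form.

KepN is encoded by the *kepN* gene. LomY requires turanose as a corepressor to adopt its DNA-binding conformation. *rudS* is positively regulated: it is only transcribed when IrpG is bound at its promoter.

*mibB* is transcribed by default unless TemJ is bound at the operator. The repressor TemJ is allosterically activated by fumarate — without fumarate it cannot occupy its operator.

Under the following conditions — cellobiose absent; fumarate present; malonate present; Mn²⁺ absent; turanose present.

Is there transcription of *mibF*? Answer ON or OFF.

OFF

Fumarate is present, so TemJ is active.
With repressor TemJ bound, *mibB* is not transcribed.
So MibB is not produced.
Malonate is present, so JalM is active.
Activator JalM is present, so *kepN* is transcribed.
So KepN is produced and active.
Mn²⁺ is absent, so CilP is inactive.
Turanose is present, so LomY is active.
DovD is produced constitutively and is active.
With repressor LomY bound, *dovP* is not transcribed.
So DovP is not produced.
Required activator DovP is absent, so *mibF* is not transcribed.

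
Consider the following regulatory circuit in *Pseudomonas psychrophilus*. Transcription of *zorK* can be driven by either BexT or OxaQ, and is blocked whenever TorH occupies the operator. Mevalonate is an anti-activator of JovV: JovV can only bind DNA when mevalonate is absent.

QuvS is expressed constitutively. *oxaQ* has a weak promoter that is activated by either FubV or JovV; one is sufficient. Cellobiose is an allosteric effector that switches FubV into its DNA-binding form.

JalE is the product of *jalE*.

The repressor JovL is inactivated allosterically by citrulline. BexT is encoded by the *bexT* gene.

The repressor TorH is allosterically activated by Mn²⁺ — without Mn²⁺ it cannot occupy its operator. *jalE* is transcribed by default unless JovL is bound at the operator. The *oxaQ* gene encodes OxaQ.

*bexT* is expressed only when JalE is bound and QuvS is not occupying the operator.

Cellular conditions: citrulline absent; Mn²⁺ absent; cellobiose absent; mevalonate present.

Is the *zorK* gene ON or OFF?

OFF

QuvS is produced constitutively and is active.
Citrulline is absent, so JovL is active.
With repressor JovL bound, *jalE* is not transcribed.
So JalE is not produced.
With repressor QuvS bound, *bexT* is not transcribed.
So BexT is not produced.
Cellobiose is absent, so FubV is inactive.
Mevalonate is present, so JovV is inactive.
No activator is available at the *oxaQ* promoter, so *oxaQ* is not transcribed.
So OxaQ is not produced.
Mn²⁺ is absent, so TorH is inactive.
No activator is available at the *zorK* promoter, so *zorK* is not transcribed.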